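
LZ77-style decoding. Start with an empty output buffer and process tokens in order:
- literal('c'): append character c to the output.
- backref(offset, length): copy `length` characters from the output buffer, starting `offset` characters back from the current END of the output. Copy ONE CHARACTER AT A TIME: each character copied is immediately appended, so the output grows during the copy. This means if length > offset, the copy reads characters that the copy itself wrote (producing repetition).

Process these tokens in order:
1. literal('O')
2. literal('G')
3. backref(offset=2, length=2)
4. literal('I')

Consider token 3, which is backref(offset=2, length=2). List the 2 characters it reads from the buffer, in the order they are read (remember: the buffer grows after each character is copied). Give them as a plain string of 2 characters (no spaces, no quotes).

Answer: OG

Derivation:
Token 1: literal('O'). Output: "O"
Token 2: literal('G'). Output: "OG"
Token 3: backref(off=2, len=2). Buffer before: "OG" (len 2)
  byte 1: read out[0]='O', append. Buffer now: "OGO"
  byte 2: read out[1]='G', append. Buffer now: "OGOG"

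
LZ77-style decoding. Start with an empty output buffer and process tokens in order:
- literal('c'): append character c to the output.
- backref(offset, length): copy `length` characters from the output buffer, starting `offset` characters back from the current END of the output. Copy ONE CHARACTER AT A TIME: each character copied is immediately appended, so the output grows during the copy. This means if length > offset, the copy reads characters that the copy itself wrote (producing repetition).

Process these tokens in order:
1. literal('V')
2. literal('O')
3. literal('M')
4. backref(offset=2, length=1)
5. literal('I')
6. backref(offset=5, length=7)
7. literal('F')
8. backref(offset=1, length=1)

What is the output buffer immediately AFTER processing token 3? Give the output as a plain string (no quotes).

Token 1: literal('V'). Output: "V"
Token 2: literal('O'). Output: "VO"
Token 3: literal('M'). Output: "VOM"

Answer: VOM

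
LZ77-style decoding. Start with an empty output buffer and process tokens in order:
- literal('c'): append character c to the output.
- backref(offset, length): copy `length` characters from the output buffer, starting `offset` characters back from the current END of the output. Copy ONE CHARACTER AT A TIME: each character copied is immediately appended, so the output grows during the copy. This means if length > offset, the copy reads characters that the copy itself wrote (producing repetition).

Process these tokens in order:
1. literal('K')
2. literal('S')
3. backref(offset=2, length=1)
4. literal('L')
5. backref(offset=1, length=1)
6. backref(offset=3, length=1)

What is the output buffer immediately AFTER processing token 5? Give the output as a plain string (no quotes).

Answer: KSKLL

Derivation:
Token 1: literal('K'). Output: "K"
Token 2: literal('S'). Output: "KS"
Token 3: backref(off=2, len=1). Copied 'K' from pos 0. Output: "KSK"
Token 4: literal('L'). Output: "KSKL"
Token 5: backref(off=1, len=1). Copied 'L' from pos 3. Output: "KSKLL"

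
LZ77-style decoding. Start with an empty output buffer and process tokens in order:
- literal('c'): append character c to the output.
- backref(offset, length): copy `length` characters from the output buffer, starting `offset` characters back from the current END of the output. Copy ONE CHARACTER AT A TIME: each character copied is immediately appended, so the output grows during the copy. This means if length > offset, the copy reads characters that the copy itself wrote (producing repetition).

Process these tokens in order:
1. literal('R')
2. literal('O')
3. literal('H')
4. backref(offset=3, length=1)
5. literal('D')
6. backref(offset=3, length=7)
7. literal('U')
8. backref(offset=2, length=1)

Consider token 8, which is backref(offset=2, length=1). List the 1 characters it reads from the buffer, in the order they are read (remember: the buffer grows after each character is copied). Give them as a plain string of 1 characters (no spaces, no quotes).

Answer: H

Derivation:
Token 1: literal('R'). Output: "R"
Token 2: literal('O'). Output: "RO"
Token 3: literal('H'). Output: "ROH"
Token 4: backref(off=3, len=1). Copied 'R' from pos 0. Output: "ROHR"
Token 5: literal('D'). Output: "ROHRD"
Token 6: backref(off=3, len=7) (overlapping!). Copied 'HRDHRDH' from pos 2. Output: "ROHRDHRDHRDH"
Token 7: literal('U'). Output: "ROHRDHRDHRDHU"
Token 8: backref(off=2, len=1). Buffer before: "ROHRDHRDHRDHU" (len 13)
  byte 1: read out[11]='H', append. Buffer now: "ROHRDHRDHRDHUH"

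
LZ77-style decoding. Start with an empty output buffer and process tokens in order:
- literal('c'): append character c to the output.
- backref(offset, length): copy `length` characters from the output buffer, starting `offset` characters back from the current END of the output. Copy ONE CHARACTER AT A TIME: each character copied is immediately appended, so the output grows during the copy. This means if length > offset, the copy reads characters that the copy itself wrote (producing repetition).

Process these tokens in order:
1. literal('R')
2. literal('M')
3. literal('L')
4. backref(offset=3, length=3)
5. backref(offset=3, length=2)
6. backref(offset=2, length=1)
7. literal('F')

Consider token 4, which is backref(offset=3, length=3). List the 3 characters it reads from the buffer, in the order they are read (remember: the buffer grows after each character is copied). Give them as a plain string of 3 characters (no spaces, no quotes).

Answer: RML

Derivation:
Token 1: literal('R'). Output: "R"
Token 2: literal('M'). Output: "RM"
Token 3: literal('L'). Output: "RML"
Token 4: backref(off=3, len=3). Buffer before: "RML" (len 3)
  byte 1: read out[0]='R', append. Buffer now: "RMLR"
  byte 2: read out[1]='M', append. Buffer now: "RMLRM"
  byte 3: read out[2]='L', append. Buffer now: "RMLRML"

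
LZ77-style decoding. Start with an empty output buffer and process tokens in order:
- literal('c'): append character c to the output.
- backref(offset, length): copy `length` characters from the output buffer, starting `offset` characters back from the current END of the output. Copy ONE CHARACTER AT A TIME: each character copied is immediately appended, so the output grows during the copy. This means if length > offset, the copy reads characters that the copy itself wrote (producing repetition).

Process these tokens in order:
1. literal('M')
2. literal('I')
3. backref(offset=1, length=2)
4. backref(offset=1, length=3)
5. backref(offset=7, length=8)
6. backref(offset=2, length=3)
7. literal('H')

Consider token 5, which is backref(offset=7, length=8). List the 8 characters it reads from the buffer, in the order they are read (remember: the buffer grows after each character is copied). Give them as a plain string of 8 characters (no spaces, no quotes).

Token 1: literal('M'). Output: "M"
Token 2: literal('I'). Output: "MI"
Token 3: backref(off=1, len=2) (overlapping!). Copied 'II' from pos 1. Output: "MIII"
Token 4: backref(off=1, len=3) (overlapping!). Copied 'III' from pos 3. Output: "MIIIIII"
Token 5: backref(off=7, len=8). Buffer before: "MIIIIII" (len 7)
  byte 1: read out[0]='M', append. Buffer now: "MIIIIIIM"
  byte 2: read out[1]='I', append. Buffer now: "MIIIIIIMI"
  byte 3: read out[2]='I', append. Buffer now: "MIIIIIIMII"
  byte 4: read out[3]='I', append. Buffer now: "MIIIIIIMIII"
  byte 5: read out[4]='I', append. Buffer now: "MIIIIIIMIIII"
  byte 6: read out[5]='I', append. Buffer now: "MIIIIIIMIIIII"
  byte 7: read out[6]='I', append. Buffer now: "MIIIIIIMIIIIII"
  byte 8: read out[7]='M', append. Buffer now: "MIIIIIIMIIIIIIM"

Answer: MIIIIIIM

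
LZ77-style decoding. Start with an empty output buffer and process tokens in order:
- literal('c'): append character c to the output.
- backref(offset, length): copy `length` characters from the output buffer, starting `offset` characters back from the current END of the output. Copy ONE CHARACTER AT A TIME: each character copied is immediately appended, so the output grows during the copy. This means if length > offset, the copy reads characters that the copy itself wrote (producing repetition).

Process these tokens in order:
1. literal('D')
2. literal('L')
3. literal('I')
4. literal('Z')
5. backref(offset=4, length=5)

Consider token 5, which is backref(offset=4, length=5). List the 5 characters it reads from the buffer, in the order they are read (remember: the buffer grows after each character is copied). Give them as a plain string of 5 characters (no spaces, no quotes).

Answer: DLIZD

Derivation:
Token 1: literal('D'). Output: "D"
Token 2: literal('L'). Output: "DL"
Token 3: literal('I'). Output: "DLI"
Token 4: literal('Z'). Output: "DLIZ"
Token 5: backref(off=4, len=5). Buffer before: "DLIZ" (len 4)
  byte 1: read out[0]='D', append. Buffer now: "DLIZD"
  byte 2: read out[1]='L', append. Buffer now: "DLIZDL"
  byte 3: read out[2]='I', append. Buffer now: "DLIZDLI"
  byte 4: read out[3]='Z', append. Buffer now: "DLIZDLIZ"
  byte 5: read out[4]='D', append. Buffer now: "DLIZDLIZD"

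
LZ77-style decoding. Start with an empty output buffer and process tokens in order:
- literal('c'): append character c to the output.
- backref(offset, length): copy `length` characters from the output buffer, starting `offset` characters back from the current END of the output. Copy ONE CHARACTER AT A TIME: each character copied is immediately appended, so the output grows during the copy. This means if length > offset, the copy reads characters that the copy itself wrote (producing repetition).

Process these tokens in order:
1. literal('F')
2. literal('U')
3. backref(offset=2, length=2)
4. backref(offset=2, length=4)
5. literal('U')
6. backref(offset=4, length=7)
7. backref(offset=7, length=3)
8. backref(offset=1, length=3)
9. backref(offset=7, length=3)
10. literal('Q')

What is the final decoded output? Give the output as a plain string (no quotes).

Answer: FUFUFUFUUUFUUUFUUFUUUUUUFQ

Derivation:
Token 1: literal('F'). Output: "F"
Token 2: literal('U'). Output: "FU"
Token 3: backref(off=2, len=2). Copied 'FU' from pos 0. Output: "FUFU"
Token 4: backref(off=2, len=4) (overlapping!). Copied 'FUFU' from pos 2. Output: "FUFUFUFU"
Token 5: literal('U'). Output: "FUFUFUFUU"
Token 6: backref(off=4, len=7) (overlapping!). Copied 'UFUUUFU' from pos 5. Output: "FUFUFUFUUUFUUUFU"
Token 7: backref(off=7, len=3). Copied 'UFU' from pos 9. Output: "FUFUFUFUUUFUUUFUUFU"
Token 8: backref(off=1, len=3) (overlapping!). Copied 'UUU' from pos 18. Output: "FUFUFUFUUUFUUUFUUFUUUU"
Token 9: backref(off=7, len=3). Copied 'UUF' from pos 15. Output: "FUFUFUFUUUFUUUFUUFUUUUUUF"
Token 10: literal('Q'). Output: "FUFUFUFUUUFUUUFUUFUUUUUUFQ"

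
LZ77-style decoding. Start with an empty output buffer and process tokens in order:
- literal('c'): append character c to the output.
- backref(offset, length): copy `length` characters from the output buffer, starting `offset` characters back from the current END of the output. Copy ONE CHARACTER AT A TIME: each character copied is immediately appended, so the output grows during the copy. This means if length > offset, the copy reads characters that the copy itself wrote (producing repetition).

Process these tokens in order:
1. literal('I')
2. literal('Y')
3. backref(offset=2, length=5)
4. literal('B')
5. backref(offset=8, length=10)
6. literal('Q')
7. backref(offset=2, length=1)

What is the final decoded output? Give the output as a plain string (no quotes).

Token 1: literal('I'). Output: "I"
Token 2: literal('Y'). Output: "IY"
Token 3: backref(off=2, len=5) (overlapping!). Copied 'IYIYI' from pos 0. Output: "IYIYIYI"
Token 4: literal('B'). Output: "IYIYIYIB"
Token 5: backref(off=8, len=10) (overlapping!). Copied 'IYIYIYIBIY' from pos 0. Output: "IYIYIYIBIYIYIYIBIY"
Token 6: literal('Q'). Output: "IYIYIYIBIYIYIYIBIYQ"
Token 7: backref(off=2, len=1). Copied 'Y' from pos 17. Output: "IYIYIYIBIYIYIYIBIYQY"

Answer: IYIYIYIBIYIYIYIBIYQY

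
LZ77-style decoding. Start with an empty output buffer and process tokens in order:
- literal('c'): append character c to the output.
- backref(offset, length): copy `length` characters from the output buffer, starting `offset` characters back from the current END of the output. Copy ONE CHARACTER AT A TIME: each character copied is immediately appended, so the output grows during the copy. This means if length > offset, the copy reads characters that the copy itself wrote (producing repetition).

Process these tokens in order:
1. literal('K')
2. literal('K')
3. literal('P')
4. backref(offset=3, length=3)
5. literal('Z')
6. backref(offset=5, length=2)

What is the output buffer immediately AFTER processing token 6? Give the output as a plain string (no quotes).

Answer: KKPKKPZPK

Derivation:
Token 1: literal('K'). Output: "K"
Token 2: literal('K'). Output: "KK"
Token 3: literal('P'). Output: "KKP"
Token 4: backref(off=3, len=3). Copied 'KKP' from pos 0. Output: "KKPKKP"
Token 5: literal('Z'). Output: "KKPKKPZ"
Token 6: backref(off=5, len=2). Copied 'PK' from pos 2. Output: "KKPKKPZPK"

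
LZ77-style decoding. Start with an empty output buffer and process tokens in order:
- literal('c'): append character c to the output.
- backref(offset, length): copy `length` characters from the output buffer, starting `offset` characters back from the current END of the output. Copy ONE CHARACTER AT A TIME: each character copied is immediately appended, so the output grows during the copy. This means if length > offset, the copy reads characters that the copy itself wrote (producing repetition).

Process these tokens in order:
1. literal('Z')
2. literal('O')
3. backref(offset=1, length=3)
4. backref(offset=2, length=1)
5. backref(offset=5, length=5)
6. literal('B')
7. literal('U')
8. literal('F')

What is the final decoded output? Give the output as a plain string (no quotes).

Answer: ZOOOOOOOOOOBUF

Derivation:
Token 1: literal('Z'). Output: "Z"
Token 2: literal('O'). Output: "ZO"
Token 3: backref(off=1, len=3) (overlapping!). Copied 'OOO' from pos 1. Output: "ZOOOO"
Token 4: backref(off=2, len=1). Copied 'O' from pos 3. Output: "ZOOOOO"
Token 5: backref(off=5, len=5). Copied 'OOOOO' from pos 1. Output: "ZOOOOOOOOOO"
Token 6: literal('B'). Output: "ZOOOOOOOOOOB"
Token 7: literal('U'). Output: "ZOOOOOOOOOOBU"
Token 8: literal('F'). Output: "ZOOOOOOOOOOBUF"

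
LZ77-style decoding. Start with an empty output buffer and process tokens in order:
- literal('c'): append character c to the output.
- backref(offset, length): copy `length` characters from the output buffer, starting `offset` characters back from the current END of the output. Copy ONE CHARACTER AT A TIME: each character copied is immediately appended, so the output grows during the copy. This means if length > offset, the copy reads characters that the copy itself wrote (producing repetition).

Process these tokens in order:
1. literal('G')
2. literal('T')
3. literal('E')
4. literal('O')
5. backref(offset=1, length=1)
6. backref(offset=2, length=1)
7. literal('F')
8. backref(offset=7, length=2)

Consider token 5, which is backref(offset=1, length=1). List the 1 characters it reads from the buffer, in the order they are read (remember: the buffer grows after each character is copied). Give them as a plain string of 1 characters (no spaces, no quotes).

Answer: O

Derivation:
Token 1: literal('G'). Output: "G"
Token 2: literal('T'). Output: "GT"
Token 3: literal('E'). Output: "GTE"
Token 4: literal('O'). Output: "GTEO"
Token 5: backref(off=1, len=1). Buffer before: "GTEO" (len 4)
  byte 1: read out[3]='O', append. Buffer now: "GTEOO"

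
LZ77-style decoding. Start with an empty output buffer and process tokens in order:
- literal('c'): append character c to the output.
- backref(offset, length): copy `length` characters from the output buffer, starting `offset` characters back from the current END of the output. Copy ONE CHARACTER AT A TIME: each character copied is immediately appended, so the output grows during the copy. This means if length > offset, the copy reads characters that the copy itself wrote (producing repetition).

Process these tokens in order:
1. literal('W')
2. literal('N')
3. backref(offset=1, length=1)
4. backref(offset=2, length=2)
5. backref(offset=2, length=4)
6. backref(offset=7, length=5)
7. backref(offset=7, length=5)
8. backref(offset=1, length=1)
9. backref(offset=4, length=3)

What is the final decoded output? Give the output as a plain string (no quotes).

Answer: WNNNNNNNNNNNNNNNNNNNNNN

Derivation:
Token 1: literal('W'). Output: "W"
Token 2: literal('N'). Output: "WN"
Token 3: backref(off=1, len=1). Copied 'N' from pos 1. Output: "WNN"
Token 4: backref(off=2, len=2). Copied 'NN' from pos 1. Output: "WNNNN"
Token 5: backref(off=2, len=4) (overlapping!). Copied 'NNNN' from pos 3. Output: "WNNNNNNNN"
Token 6: backref(off=7, len=5). Copied 'NNNNN' from pos 2. Output: "WNNNNNNNNNNNNN"
Token 7: backref(off=7, len=5). Copied 'NNNNN' from pos 7. Output: "WNNNNNNNNNNNNNNNNNN"
Token 8: backref(off=1, len=1). Copied 'N' from pos 18. Output: "WNNNNNNNNNNNNNNNNNNN"
Token 9: backref(off=4, len=3). Copied 'NNN' from pos 16. Output: "WNNNNNNNNNNNNNNNNNNNNNN"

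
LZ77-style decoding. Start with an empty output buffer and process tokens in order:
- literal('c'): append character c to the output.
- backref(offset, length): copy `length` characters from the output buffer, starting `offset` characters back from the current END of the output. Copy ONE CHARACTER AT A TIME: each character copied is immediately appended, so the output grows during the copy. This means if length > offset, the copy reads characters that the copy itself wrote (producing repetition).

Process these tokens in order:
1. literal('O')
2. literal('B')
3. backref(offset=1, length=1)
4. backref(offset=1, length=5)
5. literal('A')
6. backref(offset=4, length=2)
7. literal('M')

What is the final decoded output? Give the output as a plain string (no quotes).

Answer: OBBBBBBBABBM

Derivation:
Token 1: literal('O'). Output: "O"
Token 2: literal('B'). Output: "OB"
Token 3: backref(off=1, len=1). Copied 'B' from pos 1. Output: "OBB"
Token 4: backref(off=1, len=5) (overlapping!). Copied 'BBBBB' from pos 2. Output: "OBBBBBBB"
Token 5: literal('A'). Output: "OBBBBBBBA"
Token 6: backref(off=4, len=2). Copied 'BB' from pos 5. Output: "OBBBBBBBABB"
Token 7: literal('M'). Output: "OBBBBBBBABBM"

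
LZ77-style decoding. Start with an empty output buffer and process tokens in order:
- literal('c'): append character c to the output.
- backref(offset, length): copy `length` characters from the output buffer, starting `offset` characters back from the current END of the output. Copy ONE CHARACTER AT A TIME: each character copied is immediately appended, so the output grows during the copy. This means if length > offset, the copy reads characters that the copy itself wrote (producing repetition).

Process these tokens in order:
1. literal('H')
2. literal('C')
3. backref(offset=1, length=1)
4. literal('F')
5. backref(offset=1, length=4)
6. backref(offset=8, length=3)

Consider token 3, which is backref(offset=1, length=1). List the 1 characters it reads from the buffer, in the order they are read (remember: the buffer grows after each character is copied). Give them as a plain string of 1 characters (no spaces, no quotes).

Answer: C

Derivation:
Token 1: literal('H'). Output: "H"
Token 2: literal('C'). Output: "HC"
Token 3: backref(off=1, len=1). Buffer before: "HC" (len 2)
  byte 1: read out[1]='C', append. Buffer now: "HCC"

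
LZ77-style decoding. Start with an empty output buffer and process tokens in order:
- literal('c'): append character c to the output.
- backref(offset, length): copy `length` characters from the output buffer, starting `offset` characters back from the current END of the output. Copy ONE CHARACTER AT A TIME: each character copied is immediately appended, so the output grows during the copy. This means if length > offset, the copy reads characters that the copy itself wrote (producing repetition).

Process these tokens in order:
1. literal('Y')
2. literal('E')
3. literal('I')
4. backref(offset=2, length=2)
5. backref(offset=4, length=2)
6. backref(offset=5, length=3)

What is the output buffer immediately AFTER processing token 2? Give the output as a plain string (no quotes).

Answer: YE

Derivation:
Token 1: literal('Y'). Output: "Y"
Token 2: literal('E'). Output: "YE"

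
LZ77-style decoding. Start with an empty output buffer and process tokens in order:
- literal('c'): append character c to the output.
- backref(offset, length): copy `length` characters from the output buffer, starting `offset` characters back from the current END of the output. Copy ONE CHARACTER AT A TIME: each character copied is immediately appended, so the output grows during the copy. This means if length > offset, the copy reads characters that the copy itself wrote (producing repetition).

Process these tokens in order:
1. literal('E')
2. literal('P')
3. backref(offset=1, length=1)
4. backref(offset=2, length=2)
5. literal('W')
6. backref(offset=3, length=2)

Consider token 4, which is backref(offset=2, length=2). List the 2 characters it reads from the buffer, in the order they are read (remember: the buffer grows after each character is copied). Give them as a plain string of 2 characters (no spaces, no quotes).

Answer: PP

Derivation:
Token 1: literal('E'). Output: "E"
Token 2: literal('P'). Output: "EP"
Token 3: backref(off=1, len=1). Copied 'P' from pos 1. Output: "EPP"
Token 4: backref(off=2, len=2). Buffer before: "EPP" (len 3)
  byte 1: read out[1]='P', append. Buffer now: "EPPP"
  byte 2: read out[2]='P', append. Buffer now: "EPPPP"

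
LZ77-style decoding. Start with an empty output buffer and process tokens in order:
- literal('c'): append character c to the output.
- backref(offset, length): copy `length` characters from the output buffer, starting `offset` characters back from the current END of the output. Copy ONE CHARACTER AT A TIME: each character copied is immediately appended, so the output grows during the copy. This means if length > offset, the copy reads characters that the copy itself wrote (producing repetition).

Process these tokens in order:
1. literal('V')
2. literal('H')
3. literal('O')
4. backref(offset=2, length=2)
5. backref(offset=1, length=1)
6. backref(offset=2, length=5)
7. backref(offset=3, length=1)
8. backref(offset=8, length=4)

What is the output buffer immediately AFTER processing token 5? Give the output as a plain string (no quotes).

Token 1: literal('V'). Output: "V"
Token 2: literal('H'). Output: "VH"
Token 3: literal('O'). Output: "VHO"
Token 4: backref(off=2, len=2). Copied 'HO' from pos 1. Output: "VHOHO"
Token 5: backref(off=1, len=1). Copied 'O' from pos 4. Output: "VHOHOO"

Answer: VHOHOO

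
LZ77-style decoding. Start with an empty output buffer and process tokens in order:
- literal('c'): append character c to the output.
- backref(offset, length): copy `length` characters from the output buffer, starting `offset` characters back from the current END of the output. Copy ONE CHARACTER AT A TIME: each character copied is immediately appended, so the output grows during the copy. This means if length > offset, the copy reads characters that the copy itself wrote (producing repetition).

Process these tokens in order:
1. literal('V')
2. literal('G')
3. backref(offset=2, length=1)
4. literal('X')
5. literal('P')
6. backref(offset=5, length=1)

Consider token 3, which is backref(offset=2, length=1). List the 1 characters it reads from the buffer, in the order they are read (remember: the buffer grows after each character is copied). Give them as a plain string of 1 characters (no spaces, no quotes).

Answer: V

Derivation:
Token 1: literal('V'). Output: "V"
Token 2: literal('G'). Output: "VG"
Token 3: backref(off=2, len=1). Buffer before: "VG" (len 2)
  byte 1: read out[0]='V', append. Buffer now: "VGV"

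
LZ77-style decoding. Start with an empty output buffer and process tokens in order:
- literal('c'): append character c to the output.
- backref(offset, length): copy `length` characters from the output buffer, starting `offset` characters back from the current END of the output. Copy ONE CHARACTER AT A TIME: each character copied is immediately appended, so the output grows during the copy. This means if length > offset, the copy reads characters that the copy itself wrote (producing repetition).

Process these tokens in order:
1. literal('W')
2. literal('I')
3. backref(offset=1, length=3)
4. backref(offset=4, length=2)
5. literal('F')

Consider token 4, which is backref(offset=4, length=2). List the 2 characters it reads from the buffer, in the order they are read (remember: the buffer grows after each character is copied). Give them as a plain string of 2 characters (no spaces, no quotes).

Answer: II

Derivation:
Token 1: literal('W'). Output: "W"
Token 2: literal('I'). Output: "WI"
Token 3: backref(off=1, len=3) (overlapping!). Copied 'III' from pos 1. Output: "WIIII"
Token 4: backref(off=4, len=2). Buffer before: "WIIII" (len 5)
  byte 1: read out[1]='I', append. Buffer now: "WIIIII"
  byte 2: read out[2]='I', append. Buffer now: "WIIIIII"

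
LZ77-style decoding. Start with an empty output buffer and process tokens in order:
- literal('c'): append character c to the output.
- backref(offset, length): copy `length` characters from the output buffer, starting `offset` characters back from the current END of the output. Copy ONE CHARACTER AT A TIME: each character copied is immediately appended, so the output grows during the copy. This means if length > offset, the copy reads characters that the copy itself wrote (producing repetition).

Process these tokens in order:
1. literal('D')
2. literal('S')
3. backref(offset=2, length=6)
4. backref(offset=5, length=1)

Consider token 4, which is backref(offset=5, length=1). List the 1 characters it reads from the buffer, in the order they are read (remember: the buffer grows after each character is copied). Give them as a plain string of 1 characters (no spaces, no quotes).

Answer: S

Derivation:
Token 1: literal('D'). Output: "D"
Token 2: literal('S'). Output: "DS"
Token 3: backref(off=2, len=6) (overlapping!). Copied 'DSDSDS' from pos 0. Output: "DSDSDSDS"
Token 4: backref(off=5, len=1). Buffer before: "DSDSDSDS" (len 8)
  byte 1: read out[3]='S', append. Buffer now: "DSDSDSDSS"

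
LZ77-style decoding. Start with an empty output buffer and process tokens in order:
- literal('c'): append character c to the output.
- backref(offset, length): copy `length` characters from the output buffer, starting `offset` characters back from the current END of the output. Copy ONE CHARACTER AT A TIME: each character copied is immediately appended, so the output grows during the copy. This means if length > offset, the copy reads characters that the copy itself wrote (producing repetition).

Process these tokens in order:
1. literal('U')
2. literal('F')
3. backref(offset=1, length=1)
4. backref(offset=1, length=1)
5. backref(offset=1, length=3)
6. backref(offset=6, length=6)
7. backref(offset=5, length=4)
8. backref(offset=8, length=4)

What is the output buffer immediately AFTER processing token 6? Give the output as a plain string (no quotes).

Answer: UFFFFFFFFFFFF

Derivation:
Token 1: literal('U'). Output: "U"
Token 2: literal('F'). Output: "UF"
Token 3: backref(off=1, len=1). Copied 'F' from pos 1. Output: "UFF"
Token 4: backref(off=1, len=1). Copied 'F' from pos 2. Output: "UFFF"
Token 5: backref(off=1, len=3) (overlapping!). Copied 'FFF' from pos 3. Output: "UFFFFFF"
Token 6: backref(off=6, len=6). Copied 'FFFFFF' from pos 1. Output: "UFFFFFFFFFFFF"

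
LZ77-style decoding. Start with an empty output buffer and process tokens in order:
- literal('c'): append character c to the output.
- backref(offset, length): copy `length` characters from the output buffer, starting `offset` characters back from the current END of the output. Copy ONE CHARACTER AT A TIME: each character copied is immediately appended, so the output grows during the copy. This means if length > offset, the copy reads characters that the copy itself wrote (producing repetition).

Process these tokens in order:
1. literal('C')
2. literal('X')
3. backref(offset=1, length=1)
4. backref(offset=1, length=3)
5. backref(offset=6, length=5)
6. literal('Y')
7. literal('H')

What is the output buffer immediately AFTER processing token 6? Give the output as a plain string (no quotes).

Token 1: literal('C'). Output: "C"
Token 2: literal('X'). Output: "CX"
Token 3: backref(off=1, len=1). Copied 'X' from pos 1. Output: "CXX"
Token 4: backref(off=1, len=3) (overlapping!). Copied 'XXX' from pos 2. Output: "CXXXXX"
Token 5: backref(off=6, len=5). Copied 'CXXXX' from pos 0. Output: "CXXXXXCXXXX"
Token 6: literal('Y'). Output: "CXXXXXCXXXXY"

Answer: CXXXXXCXXXXY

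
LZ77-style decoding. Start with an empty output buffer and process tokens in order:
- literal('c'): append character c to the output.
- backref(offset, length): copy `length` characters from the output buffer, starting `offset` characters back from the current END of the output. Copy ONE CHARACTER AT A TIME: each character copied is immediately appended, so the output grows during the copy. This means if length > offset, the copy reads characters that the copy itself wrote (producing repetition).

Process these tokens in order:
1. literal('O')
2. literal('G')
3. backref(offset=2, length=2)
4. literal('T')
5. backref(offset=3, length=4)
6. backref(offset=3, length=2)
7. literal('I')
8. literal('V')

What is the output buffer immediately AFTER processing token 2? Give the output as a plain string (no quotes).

Answer: OG

Derivation:
Token 1: literal('O'). Output: "O"
Token 2: literal('G'). Output: "OG"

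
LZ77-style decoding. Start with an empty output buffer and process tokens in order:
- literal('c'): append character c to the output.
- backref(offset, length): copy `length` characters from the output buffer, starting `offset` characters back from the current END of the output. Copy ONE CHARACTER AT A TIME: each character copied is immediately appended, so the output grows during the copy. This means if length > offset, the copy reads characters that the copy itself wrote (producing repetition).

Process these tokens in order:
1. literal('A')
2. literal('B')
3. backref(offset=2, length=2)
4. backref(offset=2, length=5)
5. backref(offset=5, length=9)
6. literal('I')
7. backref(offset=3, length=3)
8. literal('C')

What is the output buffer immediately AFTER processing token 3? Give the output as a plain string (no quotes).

Token 1: literal('A'). Output: "A"
Token 2: literal('B'). Output: "AB"
Token 3: backref(off=2, len=2). Copied 'AB' from pos 0. Output: "ABAB"

Answer: ABAB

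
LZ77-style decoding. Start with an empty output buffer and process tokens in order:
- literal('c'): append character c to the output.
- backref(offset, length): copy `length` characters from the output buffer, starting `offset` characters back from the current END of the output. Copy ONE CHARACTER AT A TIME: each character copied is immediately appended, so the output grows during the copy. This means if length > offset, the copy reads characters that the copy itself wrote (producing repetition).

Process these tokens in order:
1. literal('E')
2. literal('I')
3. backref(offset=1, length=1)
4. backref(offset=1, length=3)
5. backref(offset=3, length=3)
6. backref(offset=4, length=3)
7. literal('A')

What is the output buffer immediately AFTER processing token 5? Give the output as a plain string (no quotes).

Answer: EIIIIIIII

Derivation:
Token 1: literal('E'). Output: "E"
Token 2: literal('I'). Output: "EI"
Token 3: backref(off=1, len=1). Copied 'I' from pos 1. Output: "EII"
Token 4: backref(off=1, len=3) (overlapping!). Copied 'III' from pos 2. Output: "EIIIII"
Token 5: backref(off=3, len=3). Copied 'III' from pos 3. Output: "EIIIIIIII"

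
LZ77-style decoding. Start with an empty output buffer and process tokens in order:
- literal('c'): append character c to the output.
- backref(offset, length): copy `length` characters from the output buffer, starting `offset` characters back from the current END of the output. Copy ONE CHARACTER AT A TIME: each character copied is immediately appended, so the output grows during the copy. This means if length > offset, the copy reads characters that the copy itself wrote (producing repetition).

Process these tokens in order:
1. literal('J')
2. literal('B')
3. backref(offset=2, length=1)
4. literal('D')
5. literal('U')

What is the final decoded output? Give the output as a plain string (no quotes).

Token 1: literal('J'). Output: "J"
Token 2: literal('B'). Output: "JB"
Token 3: backref(off=2, len=1). Copied 'J' from pos 0. Output: "JBJ"
Token 4: literal('D'). Output: "JBJD"
Token 5: literal('U'). Output: "JBJDU"

Answer: JBJDU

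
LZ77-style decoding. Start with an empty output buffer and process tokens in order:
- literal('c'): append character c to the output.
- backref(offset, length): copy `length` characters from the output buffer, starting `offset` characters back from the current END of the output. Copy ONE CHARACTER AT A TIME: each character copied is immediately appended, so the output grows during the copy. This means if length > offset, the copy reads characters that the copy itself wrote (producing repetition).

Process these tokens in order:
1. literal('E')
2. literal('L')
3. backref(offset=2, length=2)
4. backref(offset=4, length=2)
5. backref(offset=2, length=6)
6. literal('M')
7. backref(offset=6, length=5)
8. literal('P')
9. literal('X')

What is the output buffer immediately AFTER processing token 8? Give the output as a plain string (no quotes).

Answer: ELELELELELELMLELELP

Derivation:
Token 1: literal('E'). Output: "E"
Token 2: literal('L'). Output: "EL"
Token 3: backref(off=2, len=2). Copied 'EL' from pos 0. Output: "ELEL"
Token 4: backref(off=4, len=2). Copied 'EL' from pos 0. Output: "ELELEL"
Token 5: backref(off=2, len=6) (overlapping!). Copied 'ELELEL' from pos 4. Output: "ELELELELELEL"
Token 6: literal('M'). Output: "ELELELELELELM"
Token 7: backref(off=6, len=5). Copied 'LELEL' from pos 7. Output: "ELELELELELELMLELEL"
Token 8: literal('P'). Output: "ELELELELELELMLELELP"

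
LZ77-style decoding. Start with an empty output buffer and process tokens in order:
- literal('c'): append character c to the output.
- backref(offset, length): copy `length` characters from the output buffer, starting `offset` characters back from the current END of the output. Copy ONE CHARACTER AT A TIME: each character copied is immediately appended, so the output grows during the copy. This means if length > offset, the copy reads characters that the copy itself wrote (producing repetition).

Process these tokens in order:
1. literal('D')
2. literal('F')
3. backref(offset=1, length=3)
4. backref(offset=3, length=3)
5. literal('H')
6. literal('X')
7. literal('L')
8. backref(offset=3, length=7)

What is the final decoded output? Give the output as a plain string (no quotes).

Answer: DFFFFFFFHXLHXLHXLH

Derivation:
Token 1: literal('D'). Output: "D"
Token 2: literal('F'). Output: "DF"
Token 3: backref(off=1, len=3) (overlapping!). Copied 'FFF' from pos 1. Output: "DFFFF"
Token 4: backref(off=3, len=3). Copied 'FFF' from pos 2. Output: "DFFFFFFF"
Token 5: literal('H'). Output: "DFFFFFFFH"
Token 6: literal('X'). Output: "DFFFFFFFHX"
Token 7: literal('L'). Output: "DFFFFFFFHXL"
Token 8: backref(off=3, len=7) (overlapping!). Copied 'HXLHXLH' from pos 8. Output: "DFFFFFFFHXLHXLHXLH"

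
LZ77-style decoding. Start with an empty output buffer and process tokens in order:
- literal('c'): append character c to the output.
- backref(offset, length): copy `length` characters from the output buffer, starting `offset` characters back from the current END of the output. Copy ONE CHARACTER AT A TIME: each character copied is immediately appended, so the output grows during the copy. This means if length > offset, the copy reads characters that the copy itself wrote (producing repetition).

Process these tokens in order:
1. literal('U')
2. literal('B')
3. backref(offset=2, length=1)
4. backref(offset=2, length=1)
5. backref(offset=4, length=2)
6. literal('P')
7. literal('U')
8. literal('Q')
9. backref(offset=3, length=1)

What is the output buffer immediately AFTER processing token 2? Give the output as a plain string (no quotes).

Answer: UB

Derivation:
Token 1: literal('U'). Output: "U"
Token 2: literal('B'). Output: "UB"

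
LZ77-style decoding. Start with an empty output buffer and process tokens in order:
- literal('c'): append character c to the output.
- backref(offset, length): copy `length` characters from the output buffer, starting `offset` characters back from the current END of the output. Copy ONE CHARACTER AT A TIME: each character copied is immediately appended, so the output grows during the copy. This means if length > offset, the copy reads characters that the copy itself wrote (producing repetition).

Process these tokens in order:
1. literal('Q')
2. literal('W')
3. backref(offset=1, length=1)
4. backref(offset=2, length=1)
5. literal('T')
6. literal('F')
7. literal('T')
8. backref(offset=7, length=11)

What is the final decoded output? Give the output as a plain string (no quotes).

Token 1: literal('Q'). Output: "Q"
Token 2: literal('W'). Output: "QW"
Token 3: backref(off=1, len=1). Copied 'W' from pos 1. Output: "QWW"
Token 4: backref(off=2, len=1). Copied 'W' from pos 1. Output: "QWWW"
Token 5: literal('T'). Output: "QWWWT"
Token 6: literal('F'). Output: "QWWWTF"
Token 7: literal('T'). Output: "QWWWTFT"
Token 8: backref(off=7, len=11) (overlapping!). Copied 'QWWWTFTQWWW' from pos 0. Output: "QWWWTFTQWWWTFTQWWW"

Answer: QWWWTFTQWWWTFTQWWW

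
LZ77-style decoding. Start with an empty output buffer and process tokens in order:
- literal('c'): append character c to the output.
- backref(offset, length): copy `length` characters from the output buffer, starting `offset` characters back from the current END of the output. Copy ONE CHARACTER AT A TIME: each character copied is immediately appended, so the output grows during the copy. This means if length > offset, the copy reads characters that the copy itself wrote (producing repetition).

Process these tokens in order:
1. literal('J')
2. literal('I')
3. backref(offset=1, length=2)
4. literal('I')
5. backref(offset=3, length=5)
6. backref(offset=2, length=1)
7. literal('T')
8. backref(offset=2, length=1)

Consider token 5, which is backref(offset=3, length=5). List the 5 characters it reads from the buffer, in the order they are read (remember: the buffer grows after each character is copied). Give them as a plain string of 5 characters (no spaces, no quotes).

Token 1: literal('J'). Output: "J"
Token 2: literal('I'). Output: "JI"
Token 3: backref(off=1, len=2) (overlapping!). Copied 'II' from pos 1. Output: "JIII"
Token 4: literal('I'). Output: "JIIII"
Token 5: backref(off=3, len=5). Buffer before: "JIIII" (len 5)
  byte 1: read out[2]='I', append. Buffer now: "JIIIII"
  byte 2: read out[3]='I', append. Buffer now: "JIIIIII"
  byte 3: read out[4]='I', append. Buffer now: "JIIIIIII"
  byte 4: read out[5]='I', append. Buffer now: "JIIIIIIII"
  byte 5: read out[6]='I', append. Buffer now: "JIIIIIIIII"

Answer: IIIII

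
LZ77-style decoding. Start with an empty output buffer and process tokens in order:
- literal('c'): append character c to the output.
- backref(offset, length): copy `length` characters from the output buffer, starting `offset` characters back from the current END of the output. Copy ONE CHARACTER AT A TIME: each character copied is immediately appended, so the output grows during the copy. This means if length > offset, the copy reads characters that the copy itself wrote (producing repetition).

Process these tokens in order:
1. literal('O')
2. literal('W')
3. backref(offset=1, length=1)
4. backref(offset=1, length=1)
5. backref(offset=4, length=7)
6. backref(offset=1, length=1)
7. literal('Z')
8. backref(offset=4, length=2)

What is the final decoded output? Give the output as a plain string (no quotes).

Token 1: literal('O'). Output: "O"
Token 2: literal('W'). Output: "OW"
Token 3: backref(off=1, len=1). Copied 'W' from pos 1. Output: "OWW"
Token 4: backref(off=1, len=1). Copied 'W' from pos 2. Output: "OWWW"
Token 5: backref(off=4, len=7) (overlapping!). Copied 'OWWWOWW' from pos 0. Output: "OWWWOWWWOWW"
Token 6: backref(off=1, len=1). Copied 'W' from pos 10. Output: "OWWWOWWWOWWW"
Token 7: literal('Z'). Output: "OWWWOWWWOWWWZ"
Token 8: backref(off=4, len=2). Copied 'WW' from pos 9. Output: "OWWWOWWWOWWWZWW"

Answer: OWWWOWWWOWWWZWW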